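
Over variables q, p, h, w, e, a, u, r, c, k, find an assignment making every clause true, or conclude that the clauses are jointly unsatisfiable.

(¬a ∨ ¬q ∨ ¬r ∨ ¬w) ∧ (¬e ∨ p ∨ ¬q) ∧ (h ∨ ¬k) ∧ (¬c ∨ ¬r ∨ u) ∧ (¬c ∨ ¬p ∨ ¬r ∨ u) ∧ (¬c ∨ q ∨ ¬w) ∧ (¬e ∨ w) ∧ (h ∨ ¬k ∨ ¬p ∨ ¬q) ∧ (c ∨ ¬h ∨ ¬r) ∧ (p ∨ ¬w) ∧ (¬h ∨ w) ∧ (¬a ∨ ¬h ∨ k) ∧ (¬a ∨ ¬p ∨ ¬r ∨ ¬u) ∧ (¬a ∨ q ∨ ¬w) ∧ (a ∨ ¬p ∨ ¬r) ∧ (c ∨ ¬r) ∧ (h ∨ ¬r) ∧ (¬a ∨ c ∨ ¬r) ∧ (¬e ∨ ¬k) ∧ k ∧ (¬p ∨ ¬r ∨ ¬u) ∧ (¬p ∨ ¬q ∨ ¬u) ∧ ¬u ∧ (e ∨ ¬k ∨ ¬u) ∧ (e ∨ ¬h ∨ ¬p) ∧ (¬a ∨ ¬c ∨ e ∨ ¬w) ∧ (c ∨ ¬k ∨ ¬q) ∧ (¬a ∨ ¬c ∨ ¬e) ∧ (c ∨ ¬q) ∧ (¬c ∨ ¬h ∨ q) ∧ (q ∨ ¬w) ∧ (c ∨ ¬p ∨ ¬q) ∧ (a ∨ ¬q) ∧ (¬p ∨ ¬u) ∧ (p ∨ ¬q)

Unsatisfiable

Case k = True:
  (h ∨ ¬k) forces h = True.
  (¬h ∨ w) forces w = True.
  (p ∨ ¬w) forces p = True.
  (¬e ∨ ¬k) forces e = False.
  Clause (e ∨ ¬h ∨ ¬p) is falsified — contradiction.
Case k = False:
  Clause (k) is falsified — contradiction.
Both cases fail, so the formula is unsatisfiable.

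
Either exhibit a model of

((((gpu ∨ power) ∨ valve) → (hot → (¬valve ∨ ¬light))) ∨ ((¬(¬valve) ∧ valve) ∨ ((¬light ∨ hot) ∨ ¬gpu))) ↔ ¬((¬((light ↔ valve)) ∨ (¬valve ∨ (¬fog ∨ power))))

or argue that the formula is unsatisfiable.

light = True, hot = True, gpu = True, power = False, valve = True, fog = True

  ((((gpu ∨ power) ∨ valve) → (hot → (¬valve ∨ ¬light))) ∨ ((¬(¬valve) ∧ valve) ∨ ((¬light ∨ hot) ∨ ¬gpu))) ↔ ¬((¬((light ↔ valve)) ∨ (¬valve ∨ (¬fog ∨ power)))) = True
    (((gpu ∨ power) ∨ valve) → (hot → (¬valve ∨ ¬light))) ∨ ((¬(¬valve) ∧ valve) ∨ ((¬light ∨ hot) ∨ ¬gpu)) = True
      ((gpu ∨ power) ∨ valve) → (hot → (¬valve ∨ ¬light)) = False
        (gpu ∨ power) ∨ valve = True
          gpu ∨ power = True
        hot → (¬valve ∨ ¬light) = False
          ¬valve ∨ ¬light = False
            ¬valve = False
            ¬light = False
      (¬(¬valve) ∧ valve) ∨ ((¬light ∨ hot) ∨ ¬gpu) = True
        ¬(¬valve) ∧ valve = True
          ¬(¬valve) = True
            ¬valve = False
        (¬light ∨ hot) ∨ ¬gpu = True
          ¬light ∨ hot = True
            ¬light = False
          ¬gpu = False
    ¬((¬((light ↔ valve)) ∨ (¬valve ∨ (¬fog ∨ power)))) = True
      ¬((light ↔ valve)) ∨ (¬valve ∨ (¬fog ∨ power)) = False
        ¬((light ↔ valve)) = False
          light ↔ valve = True
        ¬valve ∨ (¬fog ∨ power) = False
          ¬valve = False
          ¬fog ∨ power = False
            ¬fog = False
The formula evaluates to True.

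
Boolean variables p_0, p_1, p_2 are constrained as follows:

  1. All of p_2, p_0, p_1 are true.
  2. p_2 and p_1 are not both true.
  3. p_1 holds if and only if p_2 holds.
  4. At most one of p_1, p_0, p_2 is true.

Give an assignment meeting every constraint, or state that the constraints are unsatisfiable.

Case p_0 = True:
  (1) forces p_2 = True.
  Constraint (4) is violated (p_0=T, p_2=T) — contradiction.
Case p_0 = False:
  Constraint (1) is violated (p_0=F) — contradiction.
Both cases fail — unsatisfiable.

No satisfying assignment exists.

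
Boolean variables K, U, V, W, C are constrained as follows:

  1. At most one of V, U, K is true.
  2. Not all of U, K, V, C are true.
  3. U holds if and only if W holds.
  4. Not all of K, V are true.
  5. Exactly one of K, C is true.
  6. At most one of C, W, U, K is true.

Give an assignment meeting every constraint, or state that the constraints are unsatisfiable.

K = False, U = False, V = False, W = False, C = True

  (1) {V, U, K}: 0 true — at most one ✓
  (2) {U, K, V, C}: 1/4 true — not all ✓
  (3) U=F, W=F — same ✓
  (4) {K, V}: 0/2 true — not all ✓
  (5) {K, C}: 1 true — exactly one ✓
  (6) {C, W, U, K}: 1 true — at most one ✓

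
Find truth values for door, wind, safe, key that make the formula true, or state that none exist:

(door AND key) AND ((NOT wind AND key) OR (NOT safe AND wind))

door=T, wind=F, safe=F, key=T

  door AND key = True
  (NOT wind AND key) OR (NOT safe AND wind) = True
    NOT wind AND key = True
      NOT wind = True
    NOT safe AND wind = False
      NOT safe = True
Both conjuncts True, so the formula holds.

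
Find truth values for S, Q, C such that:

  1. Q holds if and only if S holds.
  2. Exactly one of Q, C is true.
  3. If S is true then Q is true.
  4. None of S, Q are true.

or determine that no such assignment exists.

S = False; Q = False; C = True

  (1) Q=F, S=F — same ✓
  (2) {Q, C}: 1 true — exactly one ✓
  (3) S=F ⇒ Q: vacuous ✓
  (4) {S, Q}: 0 true — none ✓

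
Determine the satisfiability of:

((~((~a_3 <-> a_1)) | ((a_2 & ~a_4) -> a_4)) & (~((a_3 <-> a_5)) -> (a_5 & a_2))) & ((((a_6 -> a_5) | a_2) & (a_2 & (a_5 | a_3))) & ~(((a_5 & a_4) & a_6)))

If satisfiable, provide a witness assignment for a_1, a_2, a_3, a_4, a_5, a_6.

a_1: True, a_2: True, a_3: True, a_4: True, a_5: True, a_6: False

  (~((~a_3 <-> a_1)) | ((a_2 & ~a_4) -> a_4)) & (~((a_3 <-> a_5)) -> (a_5 & a_2)) = True
    ~((~a_3 <-> a_1)) | ((a_2 & ~a_4) -> a_4) = True
      ~((~a_3 <-> a_1)) = True
        ~a_3 <-> a_1 = False
          ~a_3 = False
      (a_2 & ~a_4) -> a_4 = True
        a_2 & ~a_4 = False
          ~a_4 = False
    ~((a_3 <-> a_5)) -> (a_5 & a_2) = True
      ~((a_3 <-> a_5)) = False
        a_3 <-> a_5 = True
      a_5 & a_2 = True
  (((a_6 -> a_5) | a_2) & (a_2 & (a_5 | a_3))) & ~(((a_5 & a_4) & a_6)) = True
    ((a_6 -> a_5) | a_2) & (a_2 & (a_5 | a_3)) = True
      (a_6 -> a_5) | a_2 = True
        a_6 -> a_5 = True
      a_2 & (a_5 | a_3) = True
        a_5 | a_3 = True
    ~(((a_5 & a_4) & a_6)) = True
      (a_5 & a_4) & a_6 = False
        a_5 & a_4 = True
Both conjuncts True, so the formula holds.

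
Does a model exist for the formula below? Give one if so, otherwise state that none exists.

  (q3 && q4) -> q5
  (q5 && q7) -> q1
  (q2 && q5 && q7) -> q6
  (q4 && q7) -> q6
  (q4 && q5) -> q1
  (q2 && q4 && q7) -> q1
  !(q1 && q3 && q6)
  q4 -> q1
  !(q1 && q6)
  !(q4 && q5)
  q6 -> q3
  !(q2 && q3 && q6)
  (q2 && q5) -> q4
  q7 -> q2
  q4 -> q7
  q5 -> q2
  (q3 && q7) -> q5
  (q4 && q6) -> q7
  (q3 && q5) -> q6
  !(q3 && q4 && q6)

q1=F; q2=T; q3=F; q4=F; q5=F; q6=F; q7=F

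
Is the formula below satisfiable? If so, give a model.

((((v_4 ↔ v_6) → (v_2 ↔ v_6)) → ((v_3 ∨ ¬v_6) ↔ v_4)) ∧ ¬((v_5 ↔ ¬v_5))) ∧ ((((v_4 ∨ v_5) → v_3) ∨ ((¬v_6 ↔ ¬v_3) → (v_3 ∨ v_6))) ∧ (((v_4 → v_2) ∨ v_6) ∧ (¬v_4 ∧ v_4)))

UNSATISFIABLE

Case v_4 = True: the conjunct ¬v_4 is False.
Case v_4 = False: the conjunct v_4 is False.
Both cases fail — unsatisfiable.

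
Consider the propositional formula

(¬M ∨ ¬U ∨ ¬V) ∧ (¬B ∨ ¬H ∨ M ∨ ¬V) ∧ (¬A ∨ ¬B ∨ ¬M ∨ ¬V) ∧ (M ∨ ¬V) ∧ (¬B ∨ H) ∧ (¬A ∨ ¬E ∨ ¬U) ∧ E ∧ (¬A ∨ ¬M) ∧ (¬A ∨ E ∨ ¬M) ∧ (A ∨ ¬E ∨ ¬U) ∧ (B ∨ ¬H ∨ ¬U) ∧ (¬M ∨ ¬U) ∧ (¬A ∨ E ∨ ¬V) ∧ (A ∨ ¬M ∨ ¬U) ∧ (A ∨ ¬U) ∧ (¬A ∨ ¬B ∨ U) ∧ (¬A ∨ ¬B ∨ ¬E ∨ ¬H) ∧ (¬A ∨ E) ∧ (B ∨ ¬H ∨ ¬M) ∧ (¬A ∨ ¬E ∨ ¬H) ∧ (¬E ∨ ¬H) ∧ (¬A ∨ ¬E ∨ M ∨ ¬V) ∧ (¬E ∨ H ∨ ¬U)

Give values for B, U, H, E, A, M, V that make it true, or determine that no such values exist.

Unit clause (E) forces E = True.
In (¬E ∨ ¬H) only ¬H is left, so H = False.
In (¬E ∨ H ∨ ¬U) only ¬U is left, so U = False.
In (¬B ∨ H) only ¬B is left, so B = False.
Set A = True.
  then (¬A ∨ ¬M) forces M = False.
  then (¬A ∨ ¬E ∨ M ∨ ¬V) forces V = False.
All clauses satisfied.

B=F; U=F; H=F; E=T; A=T; M=F; V=F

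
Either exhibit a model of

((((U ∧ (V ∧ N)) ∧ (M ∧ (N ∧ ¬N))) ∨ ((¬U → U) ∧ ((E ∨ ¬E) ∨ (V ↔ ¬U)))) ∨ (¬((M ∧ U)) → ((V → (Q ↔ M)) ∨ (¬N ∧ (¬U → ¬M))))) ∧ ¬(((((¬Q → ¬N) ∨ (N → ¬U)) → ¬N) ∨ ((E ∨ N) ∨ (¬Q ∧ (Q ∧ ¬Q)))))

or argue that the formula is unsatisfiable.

UNSATISFIABLE

The conjunct ¬(((((¬Q → ¬N) ∨ (N → ¬U)) → ¬N) ∨ ((E ∨ N) ∨ (¬Q ∧ (Q ∧ ¬Q))))) is unsatisfiable on its own:
  N = True: this becomes ¬((¬((Q ∨ ¬U)) ∨ True)) = False.
  N = False: this becomes ¬((True ∨ (E ∨ (¬Q ∧ (Q ∧ ¬Q))))) = False.
So the whole conjunction is unsatisfiable.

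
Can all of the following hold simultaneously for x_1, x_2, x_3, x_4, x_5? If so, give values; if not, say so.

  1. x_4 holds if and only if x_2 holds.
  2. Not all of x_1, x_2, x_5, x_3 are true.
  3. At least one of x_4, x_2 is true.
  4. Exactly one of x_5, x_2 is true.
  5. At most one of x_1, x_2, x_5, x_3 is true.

x_1: False, x_2: True, x_3: False, x_4: True, x_5: False

  (1) x_4=T, x_2=T — same ✓
  (2) {x_1, x_2, x_5, x_3}: 1/4 true — not all ✓
  (3) {x_4, x_2}: 2 true — at least one ✓
  (4) {x_5, x_2}: 1 true — exactly one ✓
  (5) {x_1, x_2, x_5, x_3}: 1 true — at most one ✓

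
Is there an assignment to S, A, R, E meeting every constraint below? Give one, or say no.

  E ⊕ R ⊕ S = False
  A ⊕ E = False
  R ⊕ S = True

S=F, A=T, R=T, E=T

E ⊕ R ⊕ S = T ⊕ T ⊕ F = False ✓
A ⊕ E = T ⊕ T = False ✓
R ⊕ S = T ⊕ F = True ✓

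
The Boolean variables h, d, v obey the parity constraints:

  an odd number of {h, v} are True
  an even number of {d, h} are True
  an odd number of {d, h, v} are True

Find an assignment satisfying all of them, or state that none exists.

h = False; d = False; v = True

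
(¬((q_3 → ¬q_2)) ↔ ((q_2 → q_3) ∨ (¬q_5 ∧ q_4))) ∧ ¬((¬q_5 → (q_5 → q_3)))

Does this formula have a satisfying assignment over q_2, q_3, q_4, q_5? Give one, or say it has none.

Unsatisfiable

The conjunct ¬((¬q_5 → (q_5 → q_3))) is unsatisfiable on its own:
  q_3=F, q_5=F: evaluates to False.
  q_3=F, q_5=T: evaluates to False.
  q_3=T, q_5=F: evaluates to False.
  q_3=T, q_5=T: evaluates to False.
So the whole conjunction is unsatisfiable.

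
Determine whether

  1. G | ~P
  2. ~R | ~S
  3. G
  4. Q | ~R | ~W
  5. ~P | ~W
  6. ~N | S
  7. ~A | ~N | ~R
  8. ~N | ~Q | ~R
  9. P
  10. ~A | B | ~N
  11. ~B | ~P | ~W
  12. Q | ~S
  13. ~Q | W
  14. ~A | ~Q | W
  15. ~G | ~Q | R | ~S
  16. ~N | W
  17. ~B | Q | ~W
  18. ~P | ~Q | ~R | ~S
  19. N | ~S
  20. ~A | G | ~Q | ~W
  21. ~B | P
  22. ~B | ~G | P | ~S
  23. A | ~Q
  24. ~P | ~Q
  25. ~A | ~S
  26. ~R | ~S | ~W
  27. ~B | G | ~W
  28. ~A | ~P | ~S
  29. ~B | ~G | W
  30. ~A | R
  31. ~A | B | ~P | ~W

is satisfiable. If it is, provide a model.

N: False, P: True, R: True, B: False, S: False, W: False, A: True, Q: False, G: True

Unit clause (G) forces G = True.
Unit clause (P) forces P = True.
In (~P | ~Q) only ~Q is left, so Q = False.
In (~P | ~W) only ~W is left, so W = False.
In (Q | ~S) only ~S is left, so S = False.
In (~N | W) only ~N is left, so N = False.
In (~B | ~G | W) only ~B is left, so B = False.
Set R = True.
Set A = True.
All clauses satisfied.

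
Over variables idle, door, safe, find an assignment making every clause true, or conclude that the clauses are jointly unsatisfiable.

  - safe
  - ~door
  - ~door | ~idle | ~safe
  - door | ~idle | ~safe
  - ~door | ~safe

idle = False; door = False; safe = True

Unit clause (safe) forces safe = True.
Unit clause (~door) forces door = False.
In (door | ~idle | ~safe) only ~idle is left, so idle = False.
Check each clause:
  (safe): safe holds.
  (~door): ~door holds.
  (~door | ~idle | ~safe): ~door holds.
  (door | ~idle | ~safe): ~idle holds.
  (~door | ~safe): ~door holds.
All clauses satisfied.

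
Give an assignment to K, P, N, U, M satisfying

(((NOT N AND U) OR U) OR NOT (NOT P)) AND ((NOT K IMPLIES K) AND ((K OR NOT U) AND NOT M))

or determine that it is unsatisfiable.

K = True, P = False, N = False, U = True, M = False

  ((NOT N AND U) OR U) OR NOT (NOT P) = True
    (NOT N AND U) OR U = True
      NOT N AND U = True
        NOT N = True
    NOT (NOT P) = False
      NOT P = True
  (NOT K IMPLIES K) AND ((K OR NOT U) AND NOT M) = True
    NOT K IMPLIES K = True
      NOT K = False
    (K OR NOT U) AND NOT M = True
      K OR NOT U = True
        NOT U = False
      NOT M = True
Both conjuncts True, so the formula holds.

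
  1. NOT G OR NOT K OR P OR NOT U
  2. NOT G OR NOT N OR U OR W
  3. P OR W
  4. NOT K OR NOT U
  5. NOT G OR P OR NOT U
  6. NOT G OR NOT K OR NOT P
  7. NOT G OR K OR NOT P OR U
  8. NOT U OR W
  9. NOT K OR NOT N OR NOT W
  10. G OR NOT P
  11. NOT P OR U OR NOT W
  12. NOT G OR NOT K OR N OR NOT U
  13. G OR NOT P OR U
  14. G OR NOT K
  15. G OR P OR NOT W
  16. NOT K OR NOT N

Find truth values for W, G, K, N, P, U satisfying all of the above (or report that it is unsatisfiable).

W: True, G: True, K: False, N: True, P: False, U: False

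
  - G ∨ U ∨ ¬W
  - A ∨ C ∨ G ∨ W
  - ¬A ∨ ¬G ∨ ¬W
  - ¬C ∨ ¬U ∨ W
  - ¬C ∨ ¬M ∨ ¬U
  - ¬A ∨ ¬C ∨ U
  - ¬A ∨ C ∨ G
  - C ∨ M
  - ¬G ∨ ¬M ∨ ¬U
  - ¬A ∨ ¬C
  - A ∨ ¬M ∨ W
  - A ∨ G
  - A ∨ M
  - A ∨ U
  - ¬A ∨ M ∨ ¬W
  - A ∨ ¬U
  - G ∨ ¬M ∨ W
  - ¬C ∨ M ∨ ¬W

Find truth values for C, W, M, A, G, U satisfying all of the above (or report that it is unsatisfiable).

C=F, W=F, M=T, A=T, G=T, U=F

Set C = False.
  then (C ∨ M) forces M = True.
Set W = False.
  then (A ∨ ¬M ∨ W) forces A = True.
  then (G ∨ ¬M ∨ W) forces G = True.
  then (¬G ∨ ¬M ∨ ¬U) forces U = False.
All clauses satisfied.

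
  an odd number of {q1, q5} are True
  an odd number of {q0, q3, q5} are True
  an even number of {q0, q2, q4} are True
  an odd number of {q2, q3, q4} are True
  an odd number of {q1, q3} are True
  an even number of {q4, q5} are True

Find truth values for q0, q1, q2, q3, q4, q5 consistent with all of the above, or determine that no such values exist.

q0=T, q1=T, q2=T, q3=F, q4=F, q5=F

{q1, q5}: 1 true → odd ✓
{q0, q3, q5}: 1 true → odd ✓
{q0, q2, q4}: 2 true → even ✓
{q2, q3, q4}: 1 true → odd ✓
{q1, q3}: 1 true → odd ✓
{q4, q5}: 0 true → even ✓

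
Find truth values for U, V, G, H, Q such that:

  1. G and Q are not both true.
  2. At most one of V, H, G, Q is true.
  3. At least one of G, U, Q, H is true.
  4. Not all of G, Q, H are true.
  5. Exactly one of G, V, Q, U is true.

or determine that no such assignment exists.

U: False, V: False, G: True, H: False, Q: False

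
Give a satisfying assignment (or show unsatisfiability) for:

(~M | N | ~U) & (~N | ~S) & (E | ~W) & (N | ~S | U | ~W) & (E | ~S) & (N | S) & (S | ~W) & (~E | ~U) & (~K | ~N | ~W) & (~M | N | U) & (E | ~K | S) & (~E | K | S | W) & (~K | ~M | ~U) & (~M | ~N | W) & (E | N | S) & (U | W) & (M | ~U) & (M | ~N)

No satisfying assignment exists.

Case S = True:
  (~N | ~S) forces N = False.
  (E | ~S) forces E = True.
  (~E | ~U) forces U = False.
  (N | ~S | U | ~W) forces W = False.
  Clause (U | W) is falsified — contradiction.
Case S = False:
  (N | S) forces N = True.
  (S | ~W) forces W = False.
  (~M | ~N | W) forces M = False.
  Clause (M | ~N) is falsified — contradiction.
Both cases fail, so the formula is unsatisfiable.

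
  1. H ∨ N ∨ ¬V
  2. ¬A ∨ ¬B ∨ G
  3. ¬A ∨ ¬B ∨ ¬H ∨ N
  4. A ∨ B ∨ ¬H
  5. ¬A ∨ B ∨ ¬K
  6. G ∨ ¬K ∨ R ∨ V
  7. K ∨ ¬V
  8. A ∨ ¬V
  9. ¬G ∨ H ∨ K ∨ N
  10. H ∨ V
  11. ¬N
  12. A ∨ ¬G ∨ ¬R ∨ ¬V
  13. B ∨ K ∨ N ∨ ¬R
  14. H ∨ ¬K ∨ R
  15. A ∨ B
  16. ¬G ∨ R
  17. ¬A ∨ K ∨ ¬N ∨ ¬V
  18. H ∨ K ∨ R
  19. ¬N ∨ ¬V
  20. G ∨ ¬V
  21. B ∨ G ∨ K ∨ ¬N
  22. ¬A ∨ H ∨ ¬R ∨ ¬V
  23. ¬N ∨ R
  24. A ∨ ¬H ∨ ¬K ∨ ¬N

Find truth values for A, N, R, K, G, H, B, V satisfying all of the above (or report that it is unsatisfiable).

A: False; N: False; R: False; K: False; G: False; H: True; B: True; V: False

Unit clause (¬N) forces N = False.
Set A = False.
  then (A ∨ ¬V) forces V = False.
  then (H ∨ V) forces H = True.
  then (A ∨ B) forces B = True.
Set R = False.
  then (¬G ∨ R) forces G = False.
  then (G ∨ ¬K ∨ R ∨ V) forces K = False.
All clauses satisfied.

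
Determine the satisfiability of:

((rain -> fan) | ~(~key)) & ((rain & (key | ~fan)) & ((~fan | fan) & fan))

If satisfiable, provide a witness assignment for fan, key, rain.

fan: True, key: True, rain: True

  (rain -> fan) | ~(~key) = True
    rain -> fan = True
    ~(~key) = True
      ~key = False
  (rain & (key | ~fan)) & ((~fan | fan) & fan) = True
    rain & (key | ~fan) = True
      key | ~fan = True
        ~fan = False
    (~fan | fan) & fan = True
      ~fan | fan = True
        ~fan = False
Both conjuncts True, so the formula holds.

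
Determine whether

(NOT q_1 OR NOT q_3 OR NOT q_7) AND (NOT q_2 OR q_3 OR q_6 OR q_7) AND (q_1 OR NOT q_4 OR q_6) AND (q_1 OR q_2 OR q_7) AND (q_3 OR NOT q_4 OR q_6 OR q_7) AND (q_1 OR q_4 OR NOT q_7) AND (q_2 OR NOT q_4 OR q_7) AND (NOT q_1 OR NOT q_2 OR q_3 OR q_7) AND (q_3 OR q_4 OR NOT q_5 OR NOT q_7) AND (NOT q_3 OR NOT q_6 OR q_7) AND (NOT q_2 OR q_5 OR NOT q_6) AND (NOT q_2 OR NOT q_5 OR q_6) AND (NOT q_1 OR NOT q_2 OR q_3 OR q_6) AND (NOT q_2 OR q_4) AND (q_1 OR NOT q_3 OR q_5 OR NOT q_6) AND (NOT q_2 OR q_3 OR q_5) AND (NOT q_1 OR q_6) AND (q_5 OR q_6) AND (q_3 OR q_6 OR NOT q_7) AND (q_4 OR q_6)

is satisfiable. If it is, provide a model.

Set q_1 = True.
  then (NOT q_1 OR q_6) forces q_6 = True.
Set q_2 = False.
Try q_3 = True:
  (NOT q_1 OR NOT q_3 OR NOT q_7) forces q_7 = False.
  clause (NOT q_3 OR NOT q_6 OR q_7) is falsified — backtrack.
So q_3 = False.
Set q_4 = True.
  then (q_2 OR NOT q_4 OR q_7) forces q_7 = True.
Set q_5 = True.
All clauses satisfied.

q_1=T; q_2=F; q_3=F; q_4=T; q_5=T; q_6=T; q_7=T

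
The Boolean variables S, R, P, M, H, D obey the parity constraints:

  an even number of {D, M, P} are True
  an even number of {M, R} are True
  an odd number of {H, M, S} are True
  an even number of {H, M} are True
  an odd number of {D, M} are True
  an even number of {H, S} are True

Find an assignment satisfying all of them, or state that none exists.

S = True; R = True; P = True; M = True; H = True; D = False

{D, M, P}: 2 true → even ✓
{M, R}: 2 true → even ✓
{H, M, S}: 3 true → odd ✓
{H, M}: 2 true → even ✓
{D, M}: 1 true → odd ✓
{H, S}: 2 true → even ✓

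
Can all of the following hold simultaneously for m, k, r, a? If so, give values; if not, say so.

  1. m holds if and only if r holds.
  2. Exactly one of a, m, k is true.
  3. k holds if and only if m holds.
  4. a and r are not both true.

m=F, k=F, r=F, a=T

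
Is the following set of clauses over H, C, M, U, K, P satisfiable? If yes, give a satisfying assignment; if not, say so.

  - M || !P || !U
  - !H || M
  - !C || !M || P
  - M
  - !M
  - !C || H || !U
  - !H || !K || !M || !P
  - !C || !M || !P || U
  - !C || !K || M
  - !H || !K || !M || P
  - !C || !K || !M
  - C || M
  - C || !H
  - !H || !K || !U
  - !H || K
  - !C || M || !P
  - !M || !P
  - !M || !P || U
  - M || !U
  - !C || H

Unsatisfiable — no assignment works.

Case M = True:
  Clause (!M) is falsified — contradiction.
Case M = False:
  Clause (M) is falsified — contradiction.
Both cases fail, so the formula is unsatisfiable.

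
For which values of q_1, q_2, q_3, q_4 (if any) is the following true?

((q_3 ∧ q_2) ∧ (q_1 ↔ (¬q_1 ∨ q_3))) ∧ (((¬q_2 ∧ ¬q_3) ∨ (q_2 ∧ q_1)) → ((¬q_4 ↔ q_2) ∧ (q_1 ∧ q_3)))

q_1=T, q_2=T, q_3=T, q_4=F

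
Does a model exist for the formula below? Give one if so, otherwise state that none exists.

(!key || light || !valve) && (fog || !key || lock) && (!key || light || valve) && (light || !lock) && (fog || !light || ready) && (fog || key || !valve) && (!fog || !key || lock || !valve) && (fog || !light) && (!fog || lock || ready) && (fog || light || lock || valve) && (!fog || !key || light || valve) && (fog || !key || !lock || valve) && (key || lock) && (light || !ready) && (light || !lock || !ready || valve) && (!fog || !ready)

ready: False; key: False; light: True; valve: True; fog: True; lock: True

Try ready = True:
  (light || !ready) forces light = True.
  (fog || !light) forces fog = True.
  clause (!fog || !ready) is falsified — backtrack.
So ready = False.
Set key = False.
  then (key || lock) forces lock = True.
  then (light || !lock) forces light = True.
  then (fog || !light || ready) forces fog = True.
Set valve = True.
All clauses satisfied.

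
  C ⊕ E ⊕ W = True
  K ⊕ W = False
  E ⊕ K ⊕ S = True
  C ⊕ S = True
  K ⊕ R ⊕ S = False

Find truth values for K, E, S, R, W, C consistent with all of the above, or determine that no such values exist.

Unsatisfiable

Adding constraints 1, 2, 3, 4 mod 2: every variable appears an even number of times on the left, so the left side is 0.
But the right sides sum to 1 (mod 2). 0 ≠ 1 — the system is inconsistent.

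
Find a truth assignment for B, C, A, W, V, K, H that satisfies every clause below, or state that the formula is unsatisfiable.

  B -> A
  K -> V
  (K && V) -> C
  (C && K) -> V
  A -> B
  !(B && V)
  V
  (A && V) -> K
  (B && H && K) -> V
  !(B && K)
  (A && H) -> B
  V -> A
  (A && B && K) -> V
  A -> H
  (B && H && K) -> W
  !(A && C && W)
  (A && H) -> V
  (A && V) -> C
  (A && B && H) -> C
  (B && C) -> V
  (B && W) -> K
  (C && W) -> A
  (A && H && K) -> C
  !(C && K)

Case B = True:
  (V) forces V = True.
  Clause (!B || !V) is falsified — contradiction.
Case B = False:
  (V) forces V = True.
  (A || !V) forces A = True.
  Clause (!A || B) is falsified — contradiction.
Both cases fail, so the formula is unsatisfiable.

The formula is unsatisfiable.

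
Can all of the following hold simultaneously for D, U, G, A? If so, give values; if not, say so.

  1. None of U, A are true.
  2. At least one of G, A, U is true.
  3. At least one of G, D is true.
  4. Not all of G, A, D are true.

D=T, U=F, G=T, A=F

  (1) {U, A}: 0 true — none ✓
  (2) {G, A, U}: 1 true — at least one ✓
  (3) {G, D}: 2 true — at least one ✓
  (4) {G, A, D}: 2/3 true — not all ✓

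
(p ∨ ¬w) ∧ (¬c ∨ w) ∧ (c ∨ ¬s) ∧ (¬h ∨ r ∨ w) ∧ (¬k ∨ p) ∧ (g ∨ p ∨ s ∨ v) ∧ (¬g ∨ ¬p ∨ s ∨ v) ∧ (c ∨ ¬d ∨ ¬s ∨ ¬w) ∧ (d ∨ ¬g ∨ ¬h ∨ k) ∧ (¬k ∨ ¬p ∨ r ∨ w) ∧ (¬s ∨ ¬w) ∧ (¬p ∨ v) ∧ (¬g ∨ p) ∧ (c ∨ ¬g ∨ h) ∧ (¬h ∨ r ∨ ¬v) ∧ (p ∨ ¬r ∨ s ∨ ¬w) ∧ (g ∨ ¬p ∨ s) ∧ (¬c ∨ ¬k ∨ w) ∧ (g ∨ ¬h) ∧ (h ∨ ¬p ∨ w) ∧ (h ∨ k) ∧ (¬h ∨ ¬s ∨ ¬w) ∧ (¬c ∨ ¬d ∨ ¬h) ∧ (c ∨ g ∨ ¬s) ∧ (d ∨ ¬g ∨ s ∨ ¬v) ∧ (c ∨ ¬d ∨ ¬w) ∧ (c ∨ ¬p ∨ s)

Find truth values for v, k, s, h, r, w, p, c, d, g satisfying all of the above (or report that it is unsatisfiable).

v = True; k = True; s = False; h = False; r = False; w = True; p = True; c = True; d = True; g = True

Set v = True.
Set k = True.
  then (¬k ∨ p) forces p = True.
Set s = False.
  then (g ∨ ¬p ∨ s) forces g = True.
  then (d ∨ ¬g ∨ s ∨ ¬v) forces d = True.
  then (c ∨ ¬p ∨ s) forces c = True.
  then (¬c ∨ w) forces w = True.
  then (¬c ∨ ¬d ∨ ¬h) forces h = False.
Set r = False.
All clauses satisfied.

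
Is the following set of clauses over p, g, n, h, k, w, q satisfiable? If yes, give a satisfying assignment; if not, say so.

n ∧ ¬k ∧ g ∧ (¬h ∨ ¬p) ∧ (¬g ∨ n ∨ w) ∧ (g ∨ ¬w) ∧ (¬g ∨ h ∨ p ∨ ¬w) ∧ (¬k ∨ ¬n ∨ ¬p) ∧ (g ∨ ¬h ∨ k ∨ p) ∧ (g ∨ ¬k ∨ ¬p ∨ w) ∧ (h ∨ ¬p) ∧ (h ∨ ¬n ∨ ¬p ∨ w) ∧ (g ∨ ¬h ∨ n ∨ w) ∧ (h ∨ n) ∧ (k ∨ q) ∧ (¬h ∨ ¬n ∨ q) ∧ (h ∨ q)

p=F, g=T, n=T, h=T, k=F, w=T, q=T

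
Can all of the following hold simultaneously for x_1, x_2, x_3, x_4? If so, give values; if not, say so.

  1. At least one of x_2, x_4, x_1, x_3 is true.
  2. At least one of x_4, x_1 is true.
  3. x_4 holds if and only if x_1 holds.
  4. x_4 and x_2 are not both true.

x_1=T, x_2=F, x_3=T, x_4=T

  (1) {x_2, x_4, x_1, x_3}: 3 true — at least one ✓
  (2) {x_4, x_1}: 2 true — at least one ✓
  (3) x_4=T, x_1=T — same ✓
  (4) x_4=T, x_2=F — not both ✓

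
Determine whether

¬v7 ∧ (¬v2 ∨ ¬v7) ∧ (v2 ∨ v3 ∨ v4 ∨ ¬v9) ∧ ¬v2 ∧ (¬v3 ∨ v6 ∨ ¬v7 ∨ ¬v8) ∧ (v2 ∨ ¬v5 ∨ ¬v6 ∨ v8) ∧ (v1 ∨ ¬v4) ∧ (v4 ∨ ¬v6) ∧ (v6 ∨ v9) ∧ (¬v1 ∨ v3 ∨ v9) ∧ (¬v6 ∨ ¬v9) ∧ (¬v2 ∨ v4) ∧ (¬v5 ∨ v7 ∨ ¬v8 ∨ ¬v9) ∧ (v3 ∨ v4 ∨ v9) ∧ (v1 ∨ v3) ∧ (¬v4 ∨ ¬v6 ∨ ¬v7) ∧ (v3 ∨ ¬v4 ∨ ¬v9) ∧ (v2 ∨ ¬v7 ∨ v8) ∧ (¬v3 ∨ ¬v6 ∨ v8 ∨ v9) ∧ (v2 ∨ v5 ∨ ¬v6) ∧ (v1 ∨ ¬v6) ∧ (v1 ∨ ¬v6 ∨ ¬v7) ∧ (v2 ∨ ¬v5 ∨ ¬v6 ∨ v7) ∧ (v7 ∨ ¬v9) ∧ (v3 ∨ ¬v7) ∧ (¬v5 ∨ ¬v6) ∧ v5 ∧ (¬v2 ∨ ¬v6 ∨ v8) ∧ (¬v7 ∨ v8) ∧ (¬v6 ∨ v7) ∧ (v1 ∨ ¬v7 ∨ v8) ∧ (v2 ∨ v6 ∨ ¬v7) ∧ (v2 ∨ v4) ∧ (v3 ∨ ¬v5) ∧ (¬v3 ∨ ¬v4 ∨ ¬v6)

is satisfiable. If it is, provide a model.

Case v2 = True:
  Clause (¬v2) is falsified — contradiction.
Case v2 = False:
  (¬v7) forces v7 = False.
  (v7 ∨ ¬v9) forces v9 = False.
  (v6 ∨ v9) forces v6 = True.
  Clause (¬v6 ∨ v7) is falsified — contradiction.
Both cases fail, so the formula is unsatisfiable.

Unsatisfiable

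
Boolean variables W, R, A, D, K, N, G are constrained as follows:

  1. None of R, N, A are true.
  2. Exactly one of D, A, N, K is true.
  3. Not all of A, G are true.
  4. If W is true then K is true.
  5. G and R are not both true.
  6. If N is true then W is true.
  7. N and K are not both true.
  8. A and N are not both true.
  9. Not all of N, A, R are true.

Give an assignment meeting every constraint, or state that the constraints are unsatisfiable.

W: True; R: False; A: False; D: False; K: True; N: False; G: False

  (1) {R, N, A}: 0 true — none ✓
  (2) {D, A, N, K}: 1 true — exactly one ✓
  (3) {A, G}: 0/2 true — not all ✓
  (4) W=T ⇒ K: T ✓
  (5) G=F, R=F — not both ✓
  (6) N=F ⇒ W: vacuous ✓
  (7) N=F, K=T — not both ✓
  (8) A=F, N=F — not both ✓
  (9) {N, A, R}: 0/3 true — not all ✓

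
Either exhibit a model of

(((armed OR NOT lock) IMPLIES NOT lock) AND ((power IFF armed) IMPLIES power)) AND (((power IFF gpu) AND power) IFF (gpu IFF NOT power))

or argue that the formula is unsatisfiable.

gpu=F, lock=F, power=F, armed=T

  ((armed OR NOT lock) IMPLIES NOT lock) AND ((power IFF armed) IMPLIES power) = True
    (armed OR NOT lock) IMPLIES NOT lock = True
      armed OR NOT lock = True
        NOT lock = True
      NOT lock = True
    (power IFF armed) IMPLIES power = True
      power IFF armed = False
  ((power IFF gpu) AND power) IFF (gpu IFF NOT power) = True
    (power IFF gpu) AND power = False
      power IFF gpu = True
    gpu IFF NOT power = False
      NOT power = True
Both conjuncts True, so the formula holds.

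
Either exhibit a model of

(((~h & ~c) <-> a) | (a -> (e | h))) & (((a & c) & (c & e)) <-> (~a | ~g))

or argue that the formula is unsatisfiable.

e = True; c = True; h = True; a = True; g = False

  ((~h & ~c) <-> a) | (a -> (e | h)) = True
    (~h & ~c) <-> a = False
      ~h & ~c = False
        ~h = False
        ~c = False
    a -> (e | h) = True
      e | h = True
  ((a & c) & (c & e)) <-> (~a | ~g) = True
    (a & c) & (c & e) = True
      a & c = True
      c & e = True
    ~a | ~g = True
      ~a = False
      ~g = True
Both conjuncts True, so the formula holds.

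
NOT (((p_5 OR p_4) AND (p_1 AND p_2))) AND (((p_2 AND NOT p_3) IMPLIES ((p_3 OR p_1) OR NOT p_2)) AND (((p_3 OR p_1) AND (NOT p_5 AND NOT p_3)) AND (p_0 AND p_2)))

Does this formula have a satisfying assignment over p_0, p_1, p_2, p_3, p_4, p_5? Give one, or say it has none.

p_0=T, p_1=T, p_2=T, p_3=F, p_4=F, p_5=F

  NOT (((p_5 OR p_4) AND (p_1 AND p_2))) = True
    (p_5 OR p_4) AND (p_1 AND p_2) = False
      p_5 OR p_4 = False
      p_1 AND p_2 = True
  ((p_2 AND NOT p_3) IMPLIES ((p_3 OR p_1) OR NOT p_2)) AND (((p_3 OR p_1) AND (NOT p_5 AND NOT p_3)) AND (p_0 AND p_2)) = True
    (p_2 AND NOT p_3) IMPLIES ((p_3 OR p_1) OR NOT p_2) = True
      p_2 AND NOT p_3 = True
        NOT p_3 = True
      (p_3 OR p_1) OR NOT p_2 = True
        p_3 OR p_1 = True
        NOT p_2 = False
    ((p_3 OR p_1) AND (NOT p_5 AND NOT p_3)) AND (p_0 AND p_2) = True
      (p_3 OR p_1) AND (NOT p_5 AND NOT p_3) = True
        p_3 OR p_1 = True
        NOT p_5 AND NOT p_3 = True
          NOT p_5 = True
          NOT p_3 = True
      p_0 AND p_2 = True
Both conjuncts True, so the formula holds.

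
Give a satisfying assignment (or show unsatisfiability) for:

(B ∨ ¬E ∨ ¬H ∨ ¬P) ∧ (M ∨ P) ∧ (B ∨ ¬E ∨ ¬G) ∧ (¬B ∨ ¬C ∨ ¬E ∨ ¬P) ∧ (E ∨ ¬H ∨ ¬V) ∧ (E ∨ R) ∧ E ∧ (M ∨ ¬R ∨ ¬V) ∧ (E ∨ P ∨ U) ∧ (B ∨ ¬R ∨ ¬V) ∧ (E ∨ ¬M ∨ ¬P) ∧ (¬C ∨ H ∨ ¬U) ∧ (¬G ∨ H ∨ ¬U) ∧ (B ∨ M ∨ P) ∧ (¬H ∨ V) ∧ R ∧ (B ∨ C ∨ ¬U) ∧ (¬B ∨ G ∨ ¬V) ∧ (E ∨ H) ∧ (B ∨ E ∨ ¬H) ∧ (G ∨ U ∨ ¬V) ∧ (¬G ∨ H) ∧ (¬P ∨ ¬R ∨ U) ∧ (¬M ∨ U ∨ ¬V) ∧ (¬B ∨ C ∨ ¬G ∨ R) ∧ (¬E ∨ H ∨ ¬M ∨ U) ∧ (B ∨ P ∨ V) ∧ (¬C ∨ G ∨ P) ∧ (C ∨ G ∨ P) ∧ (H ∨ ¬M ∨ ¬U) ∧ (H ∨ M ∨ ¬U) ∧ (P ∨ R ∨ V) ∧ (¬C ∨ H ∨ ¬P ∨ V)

B=T, V=T, P=T, G=T, R=T, H=T, C=F, E=T, U=T, M=T

Unit clause (E) forces E = True.
Unit clause (R) forces R = True.
Set B = True.
Set V = True.
  then (M ∨ ¬R ∨ ¬V) forces M = True.
  then (¬B ∨ G ∨ ¬V) forces G = True.
  then (¬G ∨ H) forces H = True.
  then (¬M ∨ U ∨ ¬V) forces U = True.
Set P = True.
  then (¬B ∨ ¬C ∨ ¬E ∨ ¬P) forces C = False.
All clauses satisfied.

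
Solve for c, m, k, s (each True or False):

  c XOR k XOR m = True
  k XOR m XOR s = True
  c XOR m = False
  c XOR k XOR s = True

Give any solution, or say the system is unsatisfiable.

c=F; m=F; k=T; s=F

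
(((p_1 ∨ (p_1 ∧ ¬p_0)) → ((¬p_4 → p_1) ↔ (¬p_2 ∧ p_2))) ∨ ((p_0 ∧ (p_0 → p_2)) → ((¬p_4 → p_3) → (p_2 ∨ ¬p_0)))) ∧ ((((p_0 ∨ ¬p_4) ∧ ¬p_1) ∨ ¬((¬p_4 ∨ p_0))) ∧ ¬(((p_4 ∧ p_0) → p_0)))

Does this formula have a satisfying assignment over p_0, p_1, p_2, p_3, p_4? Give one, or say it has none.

No satisfying assignment exists.

The conjunct ¬(((p_4 ∧ p_0) → p_0)) is unsatisfiable on its own:
  p_0=F, p_4=F: evaluates to False.
  p_0=F, p_4=T: evaluates to False.
  p_0=T, p_4=F: evaluates to False.
  p_0=T, p_4=T: evaluates to False.
So the whole conjunction is unsatisfiable.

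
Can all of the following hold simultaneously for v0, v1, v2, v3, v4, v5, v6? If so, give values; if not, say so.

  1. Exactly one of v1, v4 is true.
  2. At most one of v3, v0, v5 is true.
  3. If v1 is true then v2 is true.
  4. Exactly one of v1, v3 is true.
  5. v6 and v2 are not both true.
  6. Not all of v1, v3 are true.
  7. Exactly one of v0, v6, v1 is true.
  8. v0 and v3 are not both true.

v0 = False; v1 = True; v2 = True; v3 = False; v4 = False; v5 = False; v6 = False

  (1) {v1, v4}: 1 true — exactly one ✓
  (2) {v3, v0, v5}: 0 true — at most one ✓
  (3) v1=T ⇒ v2: T ✓
  (4) {v1, v3}: 1 true — exactly one ✓
  (5) v6=F, v2=T — not both ✓
  (6) {v1, v3}: 1/2 true — not all ✓
  (7) {v0, v6, v1}: 1 true — exactly one ✓
  (8) v0=F, v3=F — not both ✓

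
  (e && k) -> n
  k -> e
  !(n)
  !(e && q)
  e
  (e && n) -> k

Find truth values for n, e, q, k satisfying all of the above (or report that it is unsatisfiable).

n=F, e=T, q=F, k=F

Unit clause (e) forces e = True.
Unit clause (!n) forces n = False.
In (!e || !k || n) only !k is left, so k = False.
In (!e || !q) only !q is left, so q = False.
All clauses satisfied.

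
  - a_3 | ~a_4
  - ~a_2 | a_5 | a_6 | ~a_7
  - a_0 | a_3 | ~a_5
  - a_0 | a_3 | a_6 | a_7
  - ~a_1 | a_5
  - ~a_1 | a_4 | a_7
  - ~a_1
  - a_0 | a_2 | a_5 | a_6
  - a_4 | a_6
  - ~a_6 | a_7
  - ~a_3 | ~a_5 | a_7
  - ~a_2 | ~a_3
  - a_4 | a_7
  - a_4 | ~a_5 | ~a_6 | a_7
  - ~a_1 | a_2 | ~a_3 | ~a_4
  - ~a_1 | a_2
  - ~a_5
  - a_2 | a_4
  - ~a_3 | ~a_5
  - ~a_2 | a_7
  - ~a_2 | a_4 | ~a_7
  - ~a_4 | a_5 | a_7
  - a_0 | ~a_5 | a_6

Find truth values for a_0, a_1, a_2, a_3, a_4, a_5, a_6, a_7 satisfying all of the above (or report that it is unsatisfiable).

Unit clause (~a_1) forces a_1 = False.
Unit clause (~a_5) forces a_5 = False.
Set a_0 = False.
Try a_2 = True:
  (~a_2 | ~a_3) forces a_3 = False.
  (a_3 | ~a_4) forces a_4 = False.
  (a_4 | a_6) forces a_6 = True.
  (~a_6 | a_7) forces a_7 = True.
  clause (~a_2 | a_4 | ~a_7) is falsified — backtrack.
So a_2 = False.
  then (a_0 | a_2 | a_5 | a_6) forces a_6 = True.
  then (~a_6 | a_7) forces a_7 = True.
  then (a_2 | a_4) forces a_4 = True.
  then (a_3 | ~a_4) forces a_3 = True.
All clauses satisfied.

a_0=F, a_1=F, a_2=F, a_3=T, a_4=T, a_5=F, a_6=T, a_7=T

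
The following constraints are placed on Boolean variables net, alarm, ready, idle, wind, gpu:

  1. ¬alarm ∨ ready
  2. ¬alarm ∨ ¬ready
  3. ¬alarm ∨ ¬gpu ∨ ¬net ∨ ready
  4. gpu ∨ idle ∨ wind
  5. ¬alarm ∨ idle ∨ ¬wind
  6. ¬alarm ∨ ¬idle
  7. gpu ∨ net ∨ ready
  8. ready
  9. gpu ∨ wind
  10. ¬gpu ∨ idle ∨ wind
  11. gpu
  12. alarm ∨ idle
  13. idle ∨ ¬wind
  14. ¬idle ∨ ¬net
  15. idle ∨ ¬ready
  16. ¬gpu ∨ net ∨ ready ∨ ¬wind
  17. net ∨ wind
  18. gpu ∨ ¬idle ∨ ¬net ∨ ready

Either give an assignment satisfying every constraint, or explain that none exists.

net: False; alarm: False; ready: True; idle: True; wind: True; gpu: True

Unit clause (ready) forces ready = True.
Unit clause (gpu) forces gpu = True.
In (idle ∨ ¬ready) only idle is left, so idle = True.
In (¬alarm ∨ ¬ready) only ¬alarm is left, so alarm = False.
In (¬idle ∨ ¬net) only ¬net is left, so net = False.
In (net ∨ wind) only wind is left, so wind = True.
All clauses satisfied.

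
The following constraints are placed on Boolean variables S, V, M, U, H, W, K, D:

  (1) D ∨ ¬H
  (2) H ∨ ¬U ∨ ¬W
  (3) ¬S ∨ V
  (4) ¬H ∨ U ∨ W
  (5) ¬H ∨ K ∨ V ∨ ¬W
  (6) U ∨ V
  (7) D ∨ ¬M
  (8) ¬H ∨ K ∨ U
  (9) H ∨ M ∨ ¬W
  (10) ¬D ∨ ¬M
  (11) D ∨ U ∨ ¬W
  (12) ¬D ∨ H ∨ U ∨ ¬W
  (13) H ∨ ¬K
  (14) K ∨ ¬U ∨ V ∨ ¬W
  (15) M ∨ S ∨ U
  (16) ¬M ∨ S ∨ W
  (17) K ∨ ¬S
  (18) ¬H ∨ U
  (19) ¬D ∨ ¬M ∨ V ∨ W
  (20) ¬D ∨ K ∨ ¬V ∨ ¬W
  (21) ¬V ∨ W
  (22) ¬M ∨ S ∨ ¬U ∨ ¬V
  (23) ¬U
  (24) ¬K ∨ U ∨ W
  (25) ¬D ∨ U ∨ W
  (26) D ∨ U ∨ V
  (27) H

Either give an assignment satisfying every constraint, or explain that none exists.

Unsatisfiable

Case U = True:
  Clause (¬U) is falsified — contradiction.
Case U = False:
  (U ∨ V) forces V = True.
  (¬H ∨ U) forces H = False.
  Clause (H) is falsified — contradiction.
Both cases fail, so the formula is unsatisfiable.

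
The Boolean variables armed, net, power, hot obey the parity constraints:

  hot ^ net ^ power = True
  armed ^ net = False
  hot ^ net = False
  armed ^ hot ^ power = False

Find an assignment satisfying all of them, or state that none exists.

Unsatisfiable — no assignment works.

Adding constraints 1, 2, 4 mod 2: every variable appears an even number of times on the left, so the left side is 0.
But the right sides sum to 1 (mod 2). 0 ≠ 1 — the system is inconsistent.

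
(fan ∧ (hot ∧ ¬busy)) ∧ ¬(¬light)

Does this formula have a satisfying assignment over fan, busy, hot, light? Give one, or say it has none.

fan = True; busy = False; hot = True; light = True

  fan ∧ (hot ∧ ¬busy) = True
    hot ∧ ¬busy = True
      ¬busy = True
  ¬(¬light) = True
    ¬light = False
Both conjuncts True, so the formula holds.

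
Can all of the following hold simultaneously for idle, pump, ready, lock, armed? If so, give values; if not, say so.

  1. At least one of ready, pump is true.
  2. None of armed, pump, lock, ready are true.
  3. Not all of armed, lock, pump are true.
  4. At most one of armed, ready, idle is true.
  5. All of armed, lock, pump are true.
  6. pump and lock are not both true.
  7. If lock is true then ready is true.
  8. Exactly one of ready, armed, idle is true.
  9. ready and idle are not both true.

Case pump = True:
  Constraint (2) is violated (pump=T) — contradiction.
Case pump = False:
  Constraint (5) is violated (pump=F) — contradiction.
Both cases fail — unsatisfiable.

The formula is unsatisfiable.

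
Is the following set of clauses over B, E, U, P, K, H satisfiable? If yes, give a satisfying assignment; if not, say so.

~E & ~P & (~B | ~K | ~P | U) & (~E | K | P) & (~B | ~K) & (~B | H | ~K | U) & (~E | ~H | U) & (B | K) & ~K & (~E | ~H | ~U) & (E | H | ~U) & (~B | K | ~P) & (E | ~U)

Unit clause (~E) forces E = False.
Unit clause (~P) forces P = False.
Unit clause (~K) forces K = False.
In (E | ~U) only ~U is left, so U = False.
In (B | K) only B is left, so B = True.
Set H = True.
All clauses satisfied.

B: True, E: False, U: False, P: False, K: False, H: True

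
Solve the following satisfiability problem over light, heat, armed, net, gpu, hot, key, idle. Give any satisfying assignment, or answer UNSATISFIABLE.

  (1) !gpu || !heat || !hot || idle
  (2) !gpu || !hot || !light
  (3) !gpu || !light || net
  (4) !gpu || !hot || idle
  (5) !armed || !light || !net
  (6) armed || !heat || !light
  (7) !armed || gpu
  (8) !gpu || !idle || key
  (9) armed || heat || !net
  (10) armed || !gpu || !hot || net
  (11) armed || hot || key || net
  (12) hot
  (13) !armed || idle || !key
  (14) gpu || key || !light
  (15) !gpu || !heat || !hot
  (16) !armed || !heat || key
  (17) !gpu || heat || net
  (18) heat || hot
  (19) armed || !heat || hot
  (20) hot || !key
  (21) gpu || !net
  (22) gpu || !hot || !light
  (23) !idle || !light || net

Unit clause (hot) forces hot = True.
Try light = True:
  (!gpu || !hot || !light) forces gpu = False.
  clause (gpu || !hot || !light) is falsified — backtrack.
So light = False.
Set heat = False.
Set armed = False.
  then (armed || heat || !net) forces net = False.
  then (armed || !gpu || !hot || net) forces gpu = False.
Set key = True.
Set idle = True.
All clauses satisfied.

light = False, heat = False, armed = False, net = False, gpu = False, hot = True, key = True, idle = True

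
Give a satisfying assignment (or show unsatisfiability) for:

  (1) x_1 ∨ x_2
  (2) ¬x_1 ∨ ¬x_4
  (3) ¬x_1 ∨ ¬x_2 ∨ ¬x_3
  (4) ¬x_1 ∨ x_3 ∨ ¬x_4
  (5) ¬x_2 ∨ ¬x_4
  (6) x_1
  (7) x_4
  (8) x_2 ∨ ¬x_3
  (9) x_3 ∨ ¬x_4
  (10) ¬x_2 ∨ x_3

Unsatisfiable

Case x_1 = True:
  (¬x_1 ∨ ¬x_4) forces x_4 = False.
  Clause (x_4) is falsified — contradiction.
Case x_1 = False:
  Clause (x_1) is falsified — contradiction.
Both cases fail, so the formula is unsatisfiable.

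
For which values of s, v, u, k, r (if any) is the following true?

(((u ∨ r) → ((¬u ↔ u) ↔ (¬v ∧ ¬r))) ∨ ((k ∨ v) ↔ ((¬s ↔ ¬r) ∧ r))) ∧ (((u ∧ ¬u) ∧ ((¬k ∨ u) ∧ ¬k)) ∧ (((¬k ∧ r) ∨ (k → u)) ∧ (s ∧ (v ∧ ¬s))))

Case s = True: the conjunct ¬s is False.
Case s = False: the conjunct s is False.
Both cases fail — unsatisfiable.

The formula is unsatisfiable.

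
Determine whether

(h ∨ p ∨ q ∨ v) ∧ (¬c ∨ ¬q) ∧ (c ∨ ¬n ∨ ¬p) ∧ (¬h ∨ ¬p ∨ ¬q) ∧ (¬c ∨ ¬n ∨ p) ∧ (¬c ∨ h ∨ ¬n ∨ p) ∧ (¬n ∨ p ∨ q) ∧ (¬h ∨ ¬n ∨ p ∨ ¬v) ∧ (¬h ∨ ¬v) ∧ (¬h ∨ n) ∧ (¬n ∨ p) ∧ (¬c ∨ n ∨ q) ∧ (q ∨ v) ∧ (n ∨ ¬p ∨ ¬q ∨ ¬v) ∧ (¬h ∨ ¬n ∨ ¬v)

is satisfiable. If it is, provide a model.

q = True, p = True, c = False, n = False, h = False, v = False

Set q = True.
  then (¬c ∨ ¬q) forces c = False.
Set p = True.
  then (c ∨ ¬n ∨ ¬p) forces n = False.
  then (¬h ∨ ¬p ∨ ¬q) forces h = False.
  then (n ∨ ¬p ∨ ¬q ∨ ¬v) forces v = False.
All clauses satisfied.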